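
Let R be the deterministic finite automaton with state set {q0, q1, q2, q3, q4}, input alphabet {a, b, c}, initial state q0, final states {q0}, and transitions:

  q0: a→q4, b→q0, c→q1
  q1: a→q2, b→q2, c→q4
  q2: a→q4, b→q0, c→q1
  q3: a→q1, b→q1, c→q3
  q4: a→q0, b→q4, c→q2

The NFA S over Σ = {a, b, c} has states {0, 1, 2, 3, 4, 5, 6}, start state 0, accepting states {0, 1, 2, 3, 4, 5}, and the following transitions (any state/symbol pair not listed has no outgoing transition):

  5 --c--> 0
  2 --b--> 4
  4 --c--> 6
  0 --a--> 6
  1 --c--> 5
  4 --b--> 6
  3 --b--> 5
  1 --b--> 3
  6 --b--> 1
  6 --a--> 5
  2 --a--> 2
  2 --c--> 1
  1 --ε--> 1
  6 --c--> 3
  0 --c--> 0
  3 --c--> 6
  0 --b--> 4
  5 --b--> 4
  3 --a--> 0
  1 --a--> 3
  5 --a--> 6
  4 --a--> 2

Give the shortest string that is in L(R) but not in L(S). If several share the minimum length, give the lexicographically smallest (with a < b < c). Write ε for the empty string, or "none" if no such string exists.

bb

The string bb is accepted by R but not by S.
No shorter string lies in the difference, and bb is the lexicographically first length-2 string in L(R) \ L(S).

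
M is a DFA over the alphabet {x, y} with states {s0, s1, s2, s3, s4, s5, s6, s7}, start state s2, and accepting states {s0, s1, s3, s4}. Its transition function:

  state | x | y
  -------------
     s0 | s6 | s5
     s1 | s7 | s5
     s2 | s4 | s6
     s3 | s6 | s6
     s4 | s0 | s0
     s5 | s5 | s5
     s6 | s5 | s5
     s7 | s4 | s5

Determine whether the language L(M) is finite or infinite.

The useful states (reachable from s2 and able to reach an accepting state) are {s0, s2, s4}.
Restricted to these states the transition graph has no cycle, so every accepting path has bounded length and L is finite.

finite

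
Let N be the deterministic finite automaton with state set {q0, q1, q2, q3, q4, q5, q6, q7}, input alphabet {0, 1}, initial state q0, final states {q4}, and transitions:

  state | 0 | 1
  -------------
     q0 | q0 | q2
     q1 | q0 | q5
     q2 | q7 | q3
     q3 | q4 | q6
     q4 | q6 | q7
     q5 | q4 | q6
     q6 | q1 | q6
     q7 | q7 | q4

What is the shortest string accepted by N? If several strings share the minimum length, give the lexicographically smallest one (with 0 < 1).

101

A breadth-first search from q0 reaches an accepting state first via the path q0 → q2 → q7 → q4 on input 101.
No string of length < 3 is accepted (BFS exhausts all shorter strings without reaching an accepting state), and 101 is the lexicographically least accepting string of length 3.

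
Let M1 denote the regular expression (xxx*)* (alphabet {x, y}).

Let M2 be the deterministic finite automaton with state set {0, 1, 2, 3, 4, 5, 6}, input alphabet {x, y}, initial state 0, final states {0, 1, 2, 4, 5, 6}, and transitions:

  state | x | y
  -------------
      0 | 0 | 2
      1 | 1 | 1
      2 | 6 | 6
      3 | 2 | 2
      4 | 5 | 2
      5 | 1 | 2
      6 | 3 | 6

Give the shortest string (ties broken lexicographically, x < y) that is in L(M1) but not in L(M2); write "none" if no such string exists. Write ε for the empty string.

none

Converting the expression M1 to a DFA (subset construction, then merging equivalent states) gives the minimal DFA with states {r0, r1, r2, r3}, start state r0, accepting states {r0, r3} and transitions r0: x→r1, y→r2; r1: x→r3, y→r2; r2: x→r2, y→r2; r3: x→r3, y→r2.
Exploring the product automaton M1 × M2 from the start pair (r0, 0), following both machines on each input symbol, reaches 6 state pairs: (r0, 0), (r1, 0), (r2, 2), (r3, 0), (r2, 6), (r2, 3).
M1 accepts in {r0, r3} and M2 accepts in {0, 1, 2, 4, 5, 6}. The reachable pairs whose M1-component is accepting are (r0, 0), (r3, 0); in each of them the M2-component is accepting too, so the product for L(M1) \ L(M2) (M1-component accepting, M2-component rejecting) has no reachable accepting pair and the difference is empty.
So every string accepted by M1 is also accepted by M2: L(M1) \ L(M2) = ∅ and there is no such string.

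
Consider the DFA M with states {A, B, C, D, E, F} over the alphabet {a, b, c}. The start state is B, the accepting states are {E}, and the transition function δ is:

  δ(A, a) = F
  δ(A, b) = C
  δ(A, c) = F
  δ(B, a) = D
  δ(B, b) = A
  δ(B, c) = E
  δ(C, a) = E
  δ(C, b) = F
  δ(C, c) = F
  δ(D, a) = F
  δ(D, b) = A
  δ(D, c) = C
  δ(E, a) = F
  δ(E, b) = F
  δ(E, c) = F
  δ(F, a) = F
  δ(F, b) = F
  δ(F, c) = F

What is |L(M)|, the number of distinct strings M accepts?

4

The useful subgraph on states {A, B, C, D, E} is acyclic, so L(M) is finite; the longest accepting path visits 5 useful states, giving maximum string length 4.
Counting accepting paths from B by length: 1 of length 1, 2 of length 3, 1 of length 4. Total 4.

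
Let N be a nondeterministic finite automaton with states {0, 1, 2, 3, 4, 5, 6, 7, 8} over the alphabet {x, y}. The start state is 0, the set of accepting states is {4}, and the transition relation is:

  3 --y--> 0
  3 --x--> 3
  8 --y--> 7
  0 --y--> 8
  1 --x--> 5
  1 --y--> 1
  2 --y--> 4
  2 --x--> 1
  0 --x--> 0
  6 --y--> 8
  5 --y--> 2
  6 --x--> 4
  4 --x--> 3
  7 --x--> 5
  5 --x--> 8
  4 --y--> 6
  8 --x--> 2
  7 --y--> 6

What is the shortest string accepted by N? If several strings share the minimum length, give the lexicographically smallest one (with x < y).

A breadth-first search from 0 reaches an accepting state first via the path 0 → 8 → 2 → 4 on input yxy.
No string of length < 3 is accepted (BFS exhausts all shorter strings without reaching an accepting state), and yxy is the lexicographically least accepting string of length 3.

yxy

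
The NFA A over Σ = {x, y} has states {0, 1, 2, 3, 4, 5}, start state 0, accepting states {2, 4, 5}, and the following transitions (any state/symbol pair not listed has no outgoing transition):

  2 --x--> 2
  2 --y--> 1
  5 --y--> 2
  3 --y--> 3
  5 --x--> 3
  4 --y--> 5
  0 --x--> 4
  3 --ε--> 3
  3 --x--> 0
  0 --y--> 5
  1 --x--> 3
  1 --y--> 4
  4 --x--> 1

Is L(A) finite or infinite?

infinite

State 0 is reachable from the start and can reach an accepting state, and it lies on the cycle 0 → 4 → 1 → 3 → 0.
Traversing that cycle any number of times yields accepted strings of unbounded length, so the language is infinite.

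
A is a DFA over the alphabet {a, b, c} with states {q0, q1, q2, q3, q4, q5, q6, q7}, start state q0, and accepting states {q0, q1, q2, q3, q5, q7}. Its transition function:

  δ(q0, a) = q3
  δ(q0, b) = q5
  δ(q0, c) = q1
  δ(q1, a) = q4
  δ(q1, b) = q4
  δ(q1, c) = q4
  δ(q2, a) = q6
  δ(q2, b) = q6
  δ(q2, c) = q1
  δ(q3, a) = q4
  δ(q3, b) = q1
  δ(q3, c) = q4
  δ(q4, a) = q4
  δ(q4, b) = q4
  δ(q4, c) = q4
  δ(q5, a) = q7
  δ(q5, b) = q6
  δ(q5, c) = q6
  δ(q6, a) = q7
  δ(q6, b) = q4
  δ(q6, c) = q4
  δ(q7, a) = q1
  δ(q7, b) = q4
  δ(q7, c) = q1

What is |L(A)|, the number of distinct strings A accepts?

The useful subgraph on states {q0, q1, q3, q5, q6, q7} is acyclic, so L(A) is finite; the longest accepting path visits 5 useful states, giving maximum string length 4.
Counting accepting paths from q0 by length: 1 of length 0, 3 of length 1, 2 of length 2, 4 of length 3, 4 of length 4. Total 14.

14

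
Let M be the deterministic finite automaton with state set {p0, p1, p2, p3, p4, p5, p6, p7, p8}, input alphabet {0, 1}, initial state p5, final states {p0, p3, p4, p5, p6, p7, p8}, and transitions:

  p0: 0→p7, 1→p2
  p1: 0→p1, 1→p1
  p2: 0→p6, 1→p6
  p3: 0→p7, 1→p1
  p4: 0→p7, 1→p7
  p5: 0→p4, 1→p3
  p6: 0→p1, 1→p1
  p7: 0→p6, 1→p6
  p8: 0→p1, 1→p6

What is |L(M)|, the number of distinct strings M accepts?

12

The useful subgraph on states {p3, p4, p5, p6, p7} is acyclic, so L(M) is finite; the longest accepting path visits 4 useful states, giving maximum string length 3.
Counting accepting paths from p5 by length: 1 of length 0, 2 of length 1, 3 of length 2, 6 of length 3. Total 12.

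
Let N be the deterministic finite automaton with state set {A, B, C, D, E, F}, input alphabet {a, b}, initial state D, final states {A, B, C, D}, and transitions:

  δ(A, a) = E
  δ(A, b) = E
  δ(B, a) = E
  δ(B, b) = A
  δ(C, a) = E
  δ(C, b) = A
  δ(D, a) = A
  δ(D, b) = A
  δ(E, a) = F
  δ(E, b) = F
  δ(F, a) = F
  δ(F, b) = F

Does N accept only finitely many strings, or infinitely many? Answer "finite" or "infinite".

The useful states (reachable from D and able to reach an accepting state) are {A, D}.
Restricted to these states the transition graph has no cycle, so every accepting path has bounded length and L is finite.

finite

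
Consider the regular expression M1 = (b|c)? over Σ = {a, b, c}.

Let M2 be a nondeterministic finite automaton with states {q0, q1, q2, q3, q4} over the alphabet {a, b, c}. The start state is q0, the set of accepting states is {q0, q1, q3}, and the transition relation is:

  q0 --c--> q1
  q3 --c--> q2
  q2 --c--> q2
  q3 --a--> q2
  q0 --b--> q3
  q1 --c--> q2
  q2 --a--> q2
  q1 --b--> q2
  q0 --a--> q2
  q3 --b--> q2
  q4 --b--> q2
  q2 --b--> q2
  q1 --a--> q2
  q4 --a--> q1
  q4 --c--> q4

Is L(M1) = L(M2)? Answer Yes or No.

Converting the expression M1 to a DFA (subset construction, then merging equivalent states) gives the minimal DFA with states {r0, r1, r2}, start state r0, accepting states {r0, r2} and transitions r0: a→r1, b→r2, c→r2; r1: a→r1, b→r1, c→r1; r2: a→r1, b→r1, c→r1.
Exploring the product automaton M1 × M2 from the start pair (r0, q0), following both machines on each input symbol, reaches 4 state pairs: (r0, q0), (r1, q2), (r2, q3), (r2, q1).
M1 accepts in {r0, r2} and M2 accepts in {q0, q1, q3}. In every reachable pair the two components are either both accepting — (r0, q0), (r2, q3), (r2, q1) — or both non-accepting, so no string is accepted by exactly one of the machines: L(M1) \ L(M2) and L(M2) \ L(M1) are both empty.
Hence every string is accepted by M1 iff it is accepted by M2, and the two languages coincide.

Yes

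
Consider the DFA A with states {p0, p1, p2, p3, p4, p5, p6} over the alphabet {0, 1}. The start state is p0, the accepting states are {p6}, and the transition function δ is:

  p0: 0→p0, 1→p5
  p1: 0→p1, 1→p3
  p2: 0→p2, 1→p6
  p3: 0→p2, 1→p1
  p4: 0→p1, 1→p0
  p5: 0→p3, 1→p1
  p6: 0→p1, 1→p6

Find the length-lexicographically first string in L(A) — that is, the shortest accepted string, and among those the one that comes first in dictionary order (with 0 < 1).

A breadth-first search from p0 reaches an accepting state first via the path p0 → p5 → p3 → p2 → p6 on input 1001.
No string of length < 4 is accepted (BFS exhausts all shorter strings without reaching an accepting state), and 1001 is the lexicographically least accepting string of length 4.

1001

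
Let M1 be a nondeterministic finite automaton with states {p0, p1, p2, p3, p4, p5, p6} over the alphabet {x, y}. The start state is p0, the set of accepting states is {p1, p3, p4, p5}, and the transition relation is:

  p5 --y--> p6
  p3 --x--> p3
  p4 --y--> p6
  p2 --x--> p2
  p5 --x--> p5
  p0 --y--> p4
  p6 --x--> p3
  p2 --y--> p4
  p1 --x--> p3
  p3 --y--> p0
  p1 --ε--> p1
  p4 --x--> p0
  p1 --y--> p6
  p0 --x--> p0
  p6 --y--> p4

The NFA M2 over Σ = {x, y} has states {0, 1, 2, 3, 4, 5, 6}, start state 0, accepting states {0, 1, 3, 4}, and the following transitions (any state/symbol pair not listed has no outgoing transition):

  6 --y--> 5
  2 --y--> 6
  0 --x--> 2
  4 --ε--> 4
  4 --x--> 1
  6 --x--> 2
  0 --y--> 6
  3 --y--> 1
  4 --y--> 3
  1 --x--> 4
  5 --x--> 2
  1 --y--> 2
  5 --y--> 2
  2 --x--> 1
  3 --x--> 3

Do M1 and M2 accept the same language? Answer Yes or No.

No

The string y is accepted by M1 but rejected by M2.
So L(M1) ≠ L(M2).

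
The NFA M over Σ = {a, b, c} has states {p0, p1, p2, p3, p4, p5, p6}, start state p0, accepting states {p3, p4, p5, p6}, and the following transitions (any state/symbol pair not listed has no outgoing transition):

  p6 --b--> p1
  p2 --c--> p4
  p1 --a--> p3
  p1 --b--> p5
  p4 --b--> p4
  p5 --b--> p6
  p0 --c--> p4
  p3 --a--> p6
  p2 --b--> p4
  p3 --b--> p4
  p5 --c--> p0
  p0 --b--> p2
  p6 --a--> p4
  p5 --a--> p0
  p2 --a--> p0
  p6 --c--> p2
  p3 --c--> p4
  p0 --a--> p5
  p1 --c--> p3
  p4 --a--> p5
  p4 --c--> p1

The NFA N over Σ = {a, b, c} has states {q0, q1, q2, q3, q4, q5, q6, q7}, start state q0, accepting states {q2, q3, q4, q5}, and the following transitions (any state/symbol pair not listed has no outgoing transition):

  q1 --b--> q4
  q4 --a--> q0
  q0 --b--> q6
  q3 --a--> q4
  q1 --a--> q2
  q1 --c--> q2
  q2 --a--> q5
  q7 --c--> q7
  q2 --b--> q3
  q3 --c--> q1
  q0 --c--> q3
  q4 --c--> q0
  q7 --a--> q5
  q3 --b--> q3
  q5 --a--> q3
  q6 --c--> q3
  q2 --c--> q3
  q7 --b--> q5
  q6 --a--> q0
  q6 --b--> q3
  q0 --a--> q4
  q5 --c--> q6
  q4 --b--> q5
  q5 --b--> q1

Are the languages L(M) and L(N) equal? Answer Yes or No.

Yes

Exploring the product automaton M × N from the start pair (p0, q0), following both machines on each input symbol, reaches 7 state pairs: (p0, q0), (p5, q4), (p2, q6), (p4, q3), (p6, q5), (p1, q1), (p3, q2).
M accepts in {p3, p4, p5, p6} and N accepts in {q2, q3, q4, q5}. In every reachable pair the two components are either both accepting — (p5, q4), (p4, q3), (p6, q5), (p3, q2) — or both non-accepting, so no string is accepted by exactly one of the machines: L(M) \ L(N) and L(N) \ L(M) are both empty.
Hence every string is accepted by M iff it is accepted by N, and the two languages coincide.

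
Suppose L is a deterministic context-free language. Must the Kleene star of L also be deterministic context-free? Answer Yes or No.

No

L = {c aⁿbⁿ : n≥0} ∪ {cc aⁿb²ⁿ : n≥0} is a DCFL (the number of leading c's fixes which ratio the DPDA checks), but L* is not. Every word of L starts with c, so in a factorisation of the string cc aⁱbʲ (i≥1) into words of L each factor begins at one of the two c's: either the whole string is a single word of L (forcing j = 2i), or it splits as c · (c aⁱbʲ) with c ∈ L (take n = 0) and c aⁱbʲ ∈ L (forcing j = i). Thus L* ∩ cca⁺b* = {cc aⁿbⁿ : n≥1} ∪ {cc aⁿb²ⁿ : n≥1}. A DPDA for L* would give one for this intersection with a regular set, and, started from its configuration after reading cc, one for {aⁿbⁿ : n≥1} ∪ {aⁿb²ⁿ : n≥1}, which no deterministic PDA accepts (a DPDA for it would have a single run on aⁿb²ⁿ, accepting after the prefix aⁿbⁿ and accepting again after n more b's; an ordinary PDA that simulates it on a's and b's and, at any moment when it is accepting, may switch to reading only a fresh letter d while feeding each d to the simulation as a b, would accept aⁱbʲdᵏ (k≥1) exactly when both aⁱbʲ and aⁱbʲ⁺ᵏ are in the language, i.e. its language intersected with the regular set a*b*d⁺ would be exactly {aⁿbⁿdⁿ : n≥1} — impossible, since context-free languages are closed under intersection with regular sets and {aⁿbⁿdⁿ} is not context-free). So L* is not a DCFL.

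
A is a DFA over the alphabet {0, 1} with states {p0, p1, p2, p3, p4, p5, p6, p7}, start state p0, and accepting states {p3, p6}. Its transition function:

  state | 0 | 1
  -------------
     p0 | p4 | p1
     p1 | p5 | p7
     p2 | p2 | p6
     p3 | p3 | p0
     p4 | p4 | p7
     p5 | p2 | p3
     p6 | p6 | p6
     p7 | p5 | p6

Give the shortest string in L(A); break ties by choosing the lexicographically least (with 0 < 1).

A breadth-first search from p0 reaches an accepting state first via the path p0 → p4 → p7 → p6 on input 011.
No string of length < 3 is accepted (BFS exhausts all shorter strings without reaching an accepting state), and 011 is the lexicographically least accepting string of length 3.

011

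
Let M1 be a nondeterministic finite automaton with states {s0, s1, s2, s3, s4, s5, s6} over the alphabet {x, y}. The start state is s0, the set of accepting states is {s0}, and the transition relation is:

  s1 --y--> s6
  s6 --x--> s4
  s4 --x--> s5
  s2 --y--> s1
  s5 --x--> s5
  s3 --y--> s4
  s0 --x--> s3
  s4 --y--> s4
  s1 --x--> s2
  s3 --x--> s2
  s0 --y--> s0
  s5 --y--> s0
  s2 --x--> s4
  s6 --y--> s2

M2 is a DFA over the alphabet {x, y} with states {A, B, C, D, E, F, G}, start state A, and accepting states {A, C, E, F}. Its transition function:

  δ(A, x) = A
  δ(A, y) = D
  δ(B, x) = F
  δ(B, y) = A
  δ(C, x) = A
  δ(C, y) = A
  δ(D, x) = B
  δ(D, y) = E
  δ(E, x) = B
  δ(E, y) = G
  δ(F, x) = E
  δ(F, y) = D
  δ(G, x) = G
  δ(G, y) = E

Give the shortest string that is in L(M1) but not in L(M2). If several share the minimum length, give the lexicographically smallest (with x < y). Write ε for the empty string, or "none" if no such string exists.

y

The string y is accepted by M1 but not by M2.
No shorter string lies in the difference, and y is the lexicographically first length-1 string in L(M1) \ L(M2).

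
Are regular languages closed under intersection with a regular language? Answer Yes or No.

Yes

This is a special case of closure under intersection: the product of the two DFAs, accepting on F₁ × F₂, recognises the intersection.
So the regular languages are closed under intersection with a regular language.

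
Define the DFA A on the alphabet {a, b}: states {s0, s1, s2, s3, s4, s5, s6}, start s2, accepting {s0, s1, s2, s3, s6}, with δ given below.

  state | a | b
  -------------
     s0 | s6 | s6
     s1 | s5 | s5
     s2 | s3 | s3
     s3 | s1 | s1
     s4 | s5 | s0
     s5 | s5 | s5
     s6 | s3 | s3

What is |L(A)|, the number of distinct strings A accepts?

7

The useful subgraph on states {s1, s2, s3} is acyclic, so L(A) is finite; the longest accepting path visits 3 useful states, giving maximum string length 2.
Counting accepting paths from s2 by length: 1 of length 0, 2 of length 1, 4 of length 2. Total 7.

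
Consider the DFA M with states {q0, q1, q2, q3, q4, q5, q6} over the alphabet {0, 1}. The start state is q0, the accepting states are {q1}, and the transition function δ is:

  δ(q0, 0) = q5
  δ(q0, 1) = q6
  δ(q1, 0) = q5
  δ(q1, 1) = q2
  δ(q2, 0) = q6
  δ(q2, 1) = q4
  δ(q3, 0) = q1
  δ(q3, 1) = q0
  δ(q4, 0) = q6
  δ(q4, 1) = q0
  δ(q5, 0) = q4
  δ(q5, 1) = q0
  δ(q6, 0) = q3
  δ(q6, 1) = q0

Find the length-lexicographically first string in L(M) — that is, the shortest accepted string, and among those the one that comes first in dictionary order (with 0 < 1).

100

A breadth-first search from q0 reaches an accepting state first via the path q0 → q6 → q3 → q1 on input 100.
No string of length < 3 is accepted (BFS exhausts all shorter strings without reaching an accepting state), and 100 is the lexicographically least accepting string of length 3.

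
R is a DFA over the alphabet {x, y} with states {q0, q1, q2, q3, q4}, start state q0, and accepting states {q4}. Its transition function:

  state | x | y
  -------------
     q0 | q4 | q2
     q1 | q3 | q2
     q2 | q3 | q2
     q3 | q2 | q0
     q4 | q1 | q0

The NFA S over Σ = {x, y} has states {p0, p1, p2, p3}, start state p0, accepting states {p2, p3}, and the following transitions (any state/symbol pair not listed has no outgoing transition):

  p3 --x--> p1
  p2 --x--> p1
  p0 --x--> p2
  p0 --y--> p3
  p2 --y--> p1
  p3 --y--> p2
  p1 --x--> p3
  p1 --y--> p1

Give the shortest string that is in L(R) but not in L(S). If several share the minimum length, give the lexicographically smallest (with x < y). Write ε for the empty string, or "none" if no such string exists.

xxxyx

The string xxxyx is accepted by R but not by S.
No shorter string lies in the difference, and xxxyx is the lexicographically first length-5 string in L(R) \ L(S).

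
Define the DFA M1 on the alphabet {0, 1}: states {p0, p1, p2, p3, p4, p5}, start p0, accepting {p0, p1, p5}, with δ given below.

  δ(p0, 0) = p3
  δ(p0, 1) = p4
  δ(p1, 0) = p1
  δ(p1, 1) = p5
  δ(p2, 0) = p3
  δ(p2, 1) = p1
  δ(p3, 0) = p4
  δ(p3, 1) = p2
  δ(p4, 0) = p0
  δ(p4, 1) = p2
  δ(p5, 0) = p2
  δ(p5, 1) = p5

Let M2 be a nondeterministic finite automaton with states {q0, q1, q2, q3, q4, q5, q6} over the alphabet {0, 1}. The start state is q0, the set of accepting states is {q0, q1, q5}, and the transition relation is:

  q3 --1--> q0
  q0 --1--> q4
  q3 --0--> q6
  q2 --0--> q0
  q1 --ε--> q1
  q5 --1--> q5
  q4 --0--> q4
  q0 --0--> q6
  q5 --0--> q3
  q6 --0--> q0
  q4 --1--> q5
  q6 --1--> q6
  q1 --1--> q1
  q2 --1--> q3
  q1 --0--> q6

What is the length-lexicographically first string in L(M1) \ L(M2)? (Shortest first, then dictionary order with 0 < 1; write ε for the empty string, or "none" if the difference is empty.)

The string 10 is accepted by M1 but not by M2.
No shorter string lies in the difference, and 10 is the lexicographically first length-2 string in L(M1) \ L(M2).

10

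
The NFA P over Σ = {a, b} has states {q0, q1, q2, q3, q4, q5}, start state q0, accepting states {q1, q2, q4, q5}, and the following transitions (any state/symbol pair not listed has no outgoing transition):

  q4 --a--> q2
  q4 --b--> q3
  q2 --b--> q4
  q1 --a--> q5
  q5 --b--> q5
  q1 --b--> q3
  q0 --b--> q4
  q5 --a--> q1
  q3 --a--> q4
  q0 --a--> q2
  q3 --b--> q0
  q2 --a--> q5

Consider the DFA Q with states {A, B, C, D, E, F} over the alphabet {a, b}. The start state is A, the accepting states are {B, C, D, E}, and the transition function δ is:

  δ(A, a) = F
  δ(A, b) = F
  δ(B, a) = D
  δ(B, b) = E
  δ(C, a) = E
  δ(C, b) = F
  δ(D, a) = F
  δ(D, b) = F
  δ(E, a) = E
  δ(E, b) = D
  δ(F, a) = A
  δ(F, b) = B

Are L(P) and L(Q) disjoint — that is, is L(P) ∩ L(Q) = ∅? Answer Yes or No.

No

The string ab is accepted by both P and Q.
Hence L(P) ∩ L(Q) ≠ ∅.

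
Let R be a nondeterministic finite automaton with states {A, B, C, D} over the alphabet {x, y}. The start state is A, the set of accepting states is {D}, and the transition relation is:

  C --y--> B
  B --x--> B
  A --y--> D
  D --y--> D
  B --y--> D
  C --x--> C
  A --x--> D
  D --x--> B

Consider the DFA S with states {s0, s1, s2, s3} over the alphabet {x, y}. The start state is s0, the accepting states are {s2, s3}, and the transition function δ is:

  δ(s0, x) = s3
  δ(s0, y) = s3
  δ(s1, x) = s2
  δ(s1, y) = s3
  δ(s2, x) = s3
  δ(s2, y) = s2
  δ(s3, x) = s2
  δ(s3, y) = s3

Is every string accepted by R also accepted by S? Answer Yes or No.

Yes

Exploring the product automaton R × S from the start pair (A, s0), following both machines on each input symbol, reaches 5 state pairs: (A, s0), (D, s3), (B, s2), (B, s3), (D, s2).
R accepts in {D} and S accepts in {s2, s3}. The reachable pairs whose R-component is accepting are (D, s3), (D, s2); in each of them the S-component is accepting too, so the product for L(R) \ L(S) (R-component accepting, S-component rejecting) has no reachable accepting pair and the difference is empty.
Hence every string in L(R) is also in L(S).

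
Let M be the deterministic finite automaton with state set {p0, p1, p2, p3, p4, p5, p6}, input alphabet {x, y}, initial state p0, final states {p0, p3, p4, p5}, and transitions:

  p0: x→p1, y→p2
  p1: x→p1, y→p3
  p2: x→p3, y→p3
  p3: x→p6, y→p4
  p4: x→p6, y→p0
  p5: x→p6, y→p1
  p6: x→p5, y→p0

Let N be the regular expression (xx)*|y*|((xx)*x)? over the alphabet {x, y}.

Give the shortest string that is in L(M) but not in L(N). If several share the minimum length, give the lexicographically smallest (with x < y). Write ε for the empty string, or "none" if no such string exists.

xy

The string xy is accepted by M but not by N.
No shorter string lies in the difference, and xy is the lexicographically first length-2 string in L(M) \ L(N).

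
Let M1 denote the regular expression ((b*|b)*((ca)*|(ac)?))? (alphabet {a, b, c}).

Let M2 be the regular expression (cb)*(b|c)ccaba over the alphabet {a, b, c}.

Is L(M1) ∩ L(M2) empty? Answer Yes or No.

Yes

Converting the expression M1 to a DFA (subset construction, then merging equivalent states) gives the minimal DFA with states {r0, r1, r2, r3, r4, r5}, start state r0, accepting states {r0, r4, r5} and transitions r0: a→r1, b→r0, c→r2; r1: a→r3, b→r3, c→r4; r2: a→r5, b→r3, c→r3; r3: a→r3, b→r3, c→r3; r4: a→r3, b→r3, c→r3; r5: a→r3, b→r3, c→r2.
Converting the expression M2 to a DFA (subset construction, then merging equivalent states) gives the minimal DFA with states {t0, t1, t2, t3, t4, t5, t6, t7, t8}, start state t0, accepting states {t8} and transitions t0: a→t1, b→t2, c→t3; t1: a→t1, b→t1, c→t1; t2: a→t1, b→t1, c→t4; t3: a→t1, b→t0, c→t4; t4: a→t1, b→t1, c→t5; t5: a→t6, b→t1, c→t1; t6: a→t1, b→t7, c→t1; t7: a→t8, b→t1, c→t1; t8: a→t1, b→t1, c→t1.
Exploring the product automaton M1 × M2 from the start pair (r0, t0), following both machines on each input symbol, reaches 18 state pairs: (r0, t0), (r1, t1), (r0, t2), (r2, t3), (r3, t1), (r4, t1), (r0, t1), (r2, t4), (r5, t1), (r3, t0), (r3, t4), (r2, t1), (r3, t5), (r3, t2), (r3, t3), (r3, t6), (r3, t7), (r3, t8).
M1 accepts in {r0, r4, r5} and M2 accepts in {t8}; no reachable pair has both components accepting, so no string drives both machines to acceptance simultaneously and L(M1) ∩ L(M2) = ∅.
So no string is accepted by both, and the intersection is empty.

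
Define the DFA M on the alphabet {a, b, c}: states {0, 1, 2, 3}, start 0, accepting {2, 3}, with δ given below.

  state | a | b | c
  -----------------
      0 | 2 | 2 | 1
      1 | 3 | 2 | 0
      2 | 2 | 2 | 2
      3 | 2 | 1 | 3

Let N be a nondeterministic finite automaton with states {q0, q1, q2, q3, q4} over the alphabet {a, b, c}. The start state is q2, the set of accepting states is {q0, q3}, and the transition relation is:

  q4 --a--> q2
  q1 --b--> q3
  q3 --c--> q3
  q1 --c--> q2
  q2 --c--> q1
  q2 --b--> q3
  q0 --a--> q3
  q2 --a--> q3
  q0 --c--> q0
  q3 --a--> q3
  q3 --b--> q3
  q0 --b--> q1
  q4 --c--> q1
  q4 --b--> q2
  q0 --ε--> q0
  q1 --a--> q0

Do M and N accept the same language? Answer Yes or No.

Exploring the product automaton M × N from the start pair (0, q2), following both machines on each input symbol, reaches 4 state pairs: (0, q2), (2, q3), (1, q1), (3, q0).
M accepts in {2, 3} and N accepts in {q0, q3}. In every reachable pair the two components are either both accepting — (2, q3), (3, q0) — or both non-accepting, so no string is accepted by exactly one of the machines: L(M) \ L(N) and L(N) \ L(M) are both empty.
Hence every string is accepted by M iff it is accepted by N, and the two languages coincide.

Yes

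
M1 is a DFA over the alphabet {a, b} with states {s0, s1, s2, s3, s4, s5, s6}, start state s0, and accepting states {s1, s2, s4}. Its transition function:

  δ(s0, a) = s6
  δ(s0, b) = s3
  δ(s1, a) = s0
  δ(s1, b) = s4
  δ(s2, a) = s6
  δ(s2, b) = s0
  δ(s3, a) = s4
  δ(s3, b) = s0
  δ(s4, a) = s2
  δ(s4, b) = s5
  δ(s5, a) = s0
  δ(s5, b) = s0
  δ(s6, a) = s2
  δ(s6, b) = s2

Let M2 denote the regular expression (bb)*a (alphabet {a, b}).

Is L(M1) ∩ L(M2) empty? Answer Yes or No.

Converting the expression M2 to a DFA (subset construction, then merging equivalent states) gives the minimal DFA with states {r0, r1, r2, r3}, start state r0, accepting states {r1} and transitions r0: a→r1, b→r2; r1: a→r3, b→r3; r2: a→r3, b→r0; r3: a→r3, b→r3.
Exploring the product automaton M1 × M2 from the start pair (s0, r0), following both machines on each input symbol, reaches 9 state pairs: (s0, r0), (s6, r1), (s3, r2), (s2, r3), (s4, r3), (s6, r3), (s0, r3), (s5, r3), (s3, r3).
M1 accepts in {s1, s2, s4} and M2 accepts in {r1}; no reachable pair has both components accepting, so no string drives both machines to acceptance simultaneously and L(M1) ∩ L(M2) = ∅.
So no string is accepted by both, and the intersection is empty.

Yes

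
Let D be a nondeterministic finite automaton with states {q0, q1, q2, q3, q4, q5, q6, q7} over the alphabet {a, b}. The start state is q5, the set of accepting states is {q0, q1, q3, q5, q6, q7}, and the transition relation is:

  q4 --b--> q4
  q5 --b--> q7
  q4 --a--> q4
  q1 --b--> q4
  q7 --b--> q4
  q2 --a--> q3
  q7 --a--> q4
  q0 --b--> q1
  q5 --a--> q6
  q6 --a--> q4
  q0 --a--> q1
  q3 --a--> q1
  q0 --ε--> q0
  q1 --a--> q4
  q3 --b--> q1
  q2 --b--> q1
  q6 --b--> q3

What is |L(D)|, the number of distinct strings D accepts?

The useful subgraph on states {q1, q3, q5, q6, q7} is acyclic, so L(D) is finite; the longest accepting path visits 4 useful states, giving maximum string length 3.
Counting accepting paths from q5 by length: 1 of length 0, 2 of length 1, 1 of length 2, 2 of length 3. Total 6.

6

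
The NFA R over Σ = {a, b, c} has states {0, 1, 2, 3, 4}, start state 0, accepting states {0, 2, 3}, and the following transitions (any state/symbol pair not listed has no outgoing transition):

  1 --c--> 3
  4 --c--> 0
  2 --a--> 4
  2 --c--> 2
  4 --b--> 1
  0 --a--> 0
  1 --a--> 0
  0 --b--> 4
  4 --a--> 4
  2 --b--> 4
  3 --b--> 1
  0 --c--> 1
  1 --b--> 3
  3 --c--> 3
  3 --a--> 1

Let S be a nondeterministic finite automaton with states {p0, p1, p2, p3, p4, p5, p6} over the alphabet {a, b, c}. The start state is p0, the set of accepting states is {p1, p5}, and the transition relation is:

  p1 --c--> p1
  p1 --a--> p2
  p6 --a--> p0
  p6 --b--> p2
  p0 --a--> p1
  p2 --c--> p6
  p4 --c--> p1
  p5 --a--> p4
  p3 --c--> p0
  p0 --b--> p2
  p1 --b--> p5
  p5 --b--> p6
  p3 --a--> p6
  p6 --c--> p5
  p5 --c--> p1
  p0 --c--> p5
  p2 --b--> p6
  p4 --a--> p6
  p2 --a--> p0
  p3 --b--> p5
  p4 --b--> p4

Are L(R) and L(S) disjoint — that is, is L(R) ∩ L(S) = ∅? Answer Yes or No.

No

The string a is accepted by both R and S.
Hence L(R) ∩ L(S) ≠ ∅.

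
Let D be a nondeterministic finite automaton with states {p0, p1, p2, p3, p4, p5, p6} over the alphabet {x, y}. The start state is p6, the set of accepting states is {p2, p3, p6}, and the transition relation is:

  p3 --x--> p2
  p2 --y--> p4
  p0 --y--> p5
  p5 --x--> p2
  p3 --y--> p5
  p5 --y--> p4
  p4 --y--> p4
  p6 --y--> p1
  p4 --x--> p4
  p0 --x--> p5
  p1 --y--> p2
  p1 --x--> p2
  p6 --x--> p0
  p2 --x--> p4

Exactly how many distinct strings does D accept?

5

The useful subgraph on states {p0, p1, p2, p5, p6} is acyclic, so L(D) is finite; the longest accepting path visits 4 useful states, giving maximum string length 3.
Counting accepting paths from p6 by length: 1 of length 0, 2 of length 2, 2 of length 3. Total 5.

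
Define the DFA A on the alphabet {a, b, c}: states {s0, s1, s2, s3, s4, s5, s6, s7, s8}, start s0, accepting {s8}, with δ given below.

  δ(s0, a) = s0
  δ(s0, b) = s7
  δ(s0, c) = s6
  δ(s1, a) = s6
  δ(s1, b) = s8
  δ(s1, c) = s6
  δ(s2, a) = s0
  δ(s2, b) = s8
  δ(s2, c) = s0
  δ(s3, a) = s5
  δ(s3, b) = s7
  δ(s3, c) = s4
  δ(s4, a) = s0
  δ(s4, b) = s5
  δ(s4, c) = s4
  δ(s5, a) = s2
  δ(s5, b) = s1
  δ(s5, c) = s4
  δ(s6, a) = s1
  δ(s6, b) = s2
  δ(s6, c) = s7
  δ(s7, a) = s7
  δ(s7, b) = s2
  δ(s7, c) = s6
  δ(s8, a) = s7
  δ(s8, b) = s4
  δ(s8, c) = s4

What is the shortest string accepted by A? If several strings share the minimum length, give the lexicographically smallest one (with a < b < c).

bbb

A breadth-first search from s0 reaches an accepting state first via the path s0 → s7 → s2 → s8 on input bbb.
No string of length < 3 is accepted (BFS exhausts all shorter strings without reaching an accepting state), and bbb is the lexicographically least accepting string of length 3.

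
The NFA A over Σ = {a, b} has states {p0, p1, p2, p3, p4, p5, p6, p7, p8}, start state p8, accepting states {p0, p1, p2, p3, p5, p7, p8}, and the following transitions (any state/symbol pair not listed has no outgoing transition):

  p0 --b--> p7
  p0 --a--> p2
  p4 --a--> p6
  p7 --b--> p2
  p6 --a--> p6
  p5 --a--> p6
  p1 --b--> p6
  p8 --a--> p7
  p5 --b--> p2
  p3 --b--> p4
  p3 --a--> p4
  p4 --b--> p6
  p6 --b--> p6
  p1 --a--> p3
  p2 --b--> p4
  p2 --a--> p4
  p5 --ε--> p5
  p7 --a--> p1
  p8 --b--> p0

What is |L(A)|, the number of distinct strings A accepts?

11

The useful subgraph on states {p0, p1, p2, p3, p7, p8} is acyclic, so L(A) is finite; the longest accepting path visits 5 useful states, giving maximum string length 4.
Counting accepting paths from p8 by length: 1 of length 0, 2 of length 1, 4 of length 2, 3 of length 3, 1 of length 4. Total 11.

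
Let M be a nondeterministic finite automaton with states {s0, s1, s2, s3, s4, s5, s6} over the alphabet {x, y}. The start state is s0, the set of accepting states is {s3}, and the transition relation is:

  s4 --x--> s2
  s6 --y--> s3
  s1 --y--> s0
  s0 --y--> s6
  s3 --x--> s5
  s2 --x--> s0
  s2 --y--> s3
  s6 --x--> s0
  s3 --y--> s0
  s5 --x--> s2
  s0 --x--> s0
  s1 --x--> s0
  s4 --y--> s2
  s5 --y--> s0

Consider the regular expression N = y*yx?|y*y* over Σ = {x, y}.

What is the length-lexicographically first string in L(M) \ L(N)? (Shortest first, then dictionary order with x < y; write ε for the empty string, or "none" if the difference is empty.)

The string xyy is accepted by M but not by N.
No shorter string lies in the difference, and xyy is the lexicographically first length-3 string in L(M) \ L(N).

xyy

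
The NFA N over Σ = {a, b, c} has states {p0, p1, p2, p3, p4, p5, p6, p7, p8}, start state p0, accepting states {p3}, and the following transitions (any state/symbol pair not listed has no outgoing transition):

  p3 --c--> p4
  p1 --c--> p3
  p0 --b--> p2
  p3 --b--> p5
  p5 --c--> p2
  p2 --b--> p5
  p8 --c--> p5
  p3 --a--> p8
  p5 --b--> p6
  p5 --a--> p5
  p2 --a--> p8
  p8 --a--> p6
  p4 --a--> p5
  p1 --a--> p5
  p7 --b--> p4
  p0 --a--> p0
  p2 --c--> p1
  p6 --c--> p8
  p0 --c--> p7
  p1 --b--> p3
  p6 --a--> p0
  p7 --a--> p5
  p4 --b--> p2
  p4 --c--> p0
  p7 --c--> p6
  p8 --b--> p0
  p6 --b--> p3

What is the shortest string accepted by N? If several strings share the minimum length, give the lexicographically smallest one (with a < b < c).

bcb

A breadth-first search from p0 reaches an accepting state first via the path p0 → p2 → p1 → p3 on input bcb.
No string of length < 3 is accepted (BFS exhausts all shorter strings without reaching an accepting state), and bcb is the lexicographically least accepting string of length 3.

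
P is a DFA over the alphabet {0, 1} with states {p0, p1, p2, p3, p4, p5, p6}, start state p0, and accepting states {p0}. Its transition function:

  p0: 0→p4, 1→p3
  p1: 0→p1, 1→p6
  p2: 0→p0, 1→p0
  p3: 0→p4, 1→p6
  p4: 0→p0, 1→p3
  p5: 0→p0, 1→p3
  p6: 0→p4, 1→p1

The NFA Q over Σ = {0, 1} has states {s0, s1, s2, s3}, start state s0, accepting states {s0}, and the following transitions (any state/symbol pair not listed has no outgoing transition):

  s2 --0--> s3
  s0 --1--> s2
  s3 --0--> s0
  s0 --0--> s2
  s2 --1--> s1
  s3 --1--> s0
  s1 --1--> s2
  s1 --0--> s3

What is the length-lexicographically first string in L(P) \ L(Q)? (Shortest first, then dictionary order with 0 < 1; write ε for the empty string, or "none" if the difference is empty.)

00

The string 00 is accepted by P but not by Q.
No shorter string lies in the difference, and 00 is the lexicographically first length-2 string in L(P) \ L(Q).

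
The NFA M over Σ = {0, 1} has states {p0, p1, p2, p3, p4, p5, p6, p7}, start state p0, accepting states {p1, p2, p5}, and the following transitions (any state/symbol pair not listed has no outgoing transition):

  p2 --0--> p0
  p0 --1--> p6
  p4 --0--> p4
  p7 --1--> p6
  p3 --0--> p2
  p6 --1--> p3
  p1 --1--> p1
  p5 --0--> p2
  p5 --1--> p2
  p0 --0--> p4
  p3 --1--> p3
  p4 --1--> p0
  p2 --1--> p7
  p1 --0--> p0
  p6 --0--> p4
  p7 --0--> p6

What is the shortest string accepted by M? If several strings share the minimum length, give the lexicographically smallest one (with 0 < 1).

A breadth-first search from p0 reaches an accepting state first via the path p0 → p6 → p3 → p2 on input 110.
No string of length < 3 is accepted (BFS exhausts all shorter strings without reaching an accepting state), and 110 is the lexicographically least accepting string of length 3.

110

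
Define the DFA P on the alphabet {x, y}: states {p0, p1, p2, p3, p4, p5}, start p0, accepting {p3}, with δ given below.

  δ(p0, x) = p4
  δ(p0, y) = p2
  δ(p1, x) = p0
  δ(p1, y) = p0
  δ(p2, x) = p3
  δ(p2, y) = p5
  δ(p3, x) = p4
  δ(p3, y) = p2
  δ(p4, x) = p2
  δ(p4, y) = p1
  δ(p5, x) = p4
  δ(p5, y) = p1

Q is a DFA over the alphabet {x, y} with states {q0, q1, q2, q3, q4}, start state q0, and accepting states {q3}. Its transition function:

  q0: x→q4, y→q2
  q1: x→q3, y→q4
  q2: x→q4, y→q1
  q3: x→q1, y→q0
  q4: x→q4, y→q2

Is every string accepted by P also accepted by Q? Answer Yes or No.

No

The string yx is in L(P) but not in L(Q).
So L(P) ⊄ L(Q).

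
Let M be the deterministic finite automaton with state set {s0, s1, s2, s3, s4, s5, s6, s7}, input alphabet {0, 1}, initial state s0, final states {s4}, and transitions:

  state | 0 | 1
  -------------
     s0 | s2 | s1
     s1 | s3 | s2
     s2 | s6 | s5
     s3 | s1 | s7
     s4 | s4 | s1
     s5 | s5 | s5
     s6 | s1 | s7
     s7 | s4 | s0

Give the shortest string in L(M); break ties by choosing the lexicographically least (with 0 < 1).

A breadth-first search from s0 reaches an accepting state first via the path s0 → s2 → s6 → s7 → s4 on input 0010.
No string of length < 4 is accepted (BFS exhausts all shorter strings without reaching an accepting state), and 0010 is the lexicographically least accepting string of length 4.

0010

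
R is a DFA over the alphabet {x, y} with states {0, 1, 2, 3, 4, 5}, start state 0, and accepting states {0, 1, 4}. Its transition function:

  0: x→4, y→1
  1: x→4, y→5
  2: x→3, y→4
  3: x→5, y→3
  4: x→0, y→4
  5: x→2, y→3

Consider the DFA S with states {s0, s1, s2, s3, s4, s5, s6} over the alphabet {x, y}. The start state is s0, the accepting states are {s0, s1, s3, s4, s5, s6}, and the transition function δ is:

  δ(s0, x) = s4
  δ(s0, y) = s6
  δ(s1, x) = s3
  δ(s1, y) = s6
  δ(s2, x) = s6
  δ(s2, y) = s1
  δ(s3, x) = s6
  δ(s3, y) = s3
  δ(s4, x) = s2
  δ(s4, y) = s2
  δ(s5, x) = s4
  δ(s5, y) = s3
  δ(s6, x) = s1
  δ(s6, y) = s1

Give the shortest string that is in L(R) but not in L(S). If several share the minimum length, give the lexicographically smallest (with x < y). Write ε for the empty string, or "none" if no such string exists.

The string xx is accepted by R but not by S.
No shorter string lies in the difference, and xx is the lexicographically first length-2 string in L(R) \ L(S).

xx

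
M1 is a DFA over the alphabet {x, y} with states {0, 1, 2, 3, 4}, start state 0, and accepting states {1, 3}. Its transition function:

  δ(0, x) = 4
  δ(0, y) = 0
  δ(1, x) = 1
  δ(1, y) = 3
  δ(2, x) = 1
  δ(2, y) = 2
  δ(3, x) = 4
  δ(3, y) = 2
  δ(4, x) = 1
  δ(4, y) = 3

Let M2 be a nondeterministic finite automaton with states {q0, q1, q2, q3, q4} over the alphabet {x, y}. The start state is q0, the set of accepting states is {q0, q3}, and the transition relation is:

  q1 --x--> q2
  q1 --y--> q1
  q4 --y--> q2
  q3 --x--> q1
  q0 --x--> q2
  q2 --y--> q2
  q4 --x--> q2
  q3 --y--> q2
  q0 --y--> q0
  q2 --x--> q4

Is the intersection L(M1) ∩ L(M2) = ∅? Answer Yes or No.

Yes

Exploring the product automaton M1 × M2 from the start pair (0, q0), following both machines on each input symbol, reaches 7 state pairs: (0, q0), (4, q2), (1, q4), (3, q2), (1, q2), (4, q4), (2, q2).
M1 accepts in {1, 3} and M2 accepts in {q0, q3}; no reachable pair has both components accepting, so no string drives both machines to acceptance simultaneously and L(M1) ∩ L(M2) = ∅.
So no string is accepted by both, and the intersection is empty.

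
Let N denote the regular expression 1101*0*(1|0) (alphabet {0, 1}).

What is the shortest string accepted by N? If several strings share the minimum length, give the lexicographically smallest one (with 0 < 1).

1100

By inspection of the expression, no string of length less than 4 matches, and 1100 is the lexicographically first match of length 4.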